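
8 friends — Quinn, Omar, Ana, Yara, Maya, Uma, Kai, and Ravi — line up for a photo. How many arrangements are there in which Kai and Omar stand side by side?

10080

Glue Kai and Omar into one block (2 internal orders), leaving 7 units to arrange in a row.
So the count is 2·(7)! = 10080.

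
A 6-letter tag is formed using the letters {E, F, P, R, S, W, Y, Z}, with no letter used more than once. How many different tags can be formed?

With no repetition, fill the 6 letters in order: 8 choices, then 7, down to 3.
That product is 8 × 7 × 6 × 5 × 4 × 3 = 20160.

20160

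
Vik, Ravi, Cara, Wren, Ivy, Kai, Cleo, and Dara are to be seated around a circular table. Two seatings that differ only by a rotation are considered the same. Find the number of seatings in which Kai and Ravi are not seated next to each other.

3600

Without the restriction there are (7)! = 5040 seatings.
Seatings with Kai beside Ravi: treat them as a block with 2 internal orders, giving 2 × (6)! = 1440.
Subtracting, 5040 − 1440 = 3600.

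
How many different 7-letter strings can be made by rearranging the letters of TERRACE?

TERRACE has 7 letters with E appearing twice and R appearing twice.
So there are 7! / (2!·2!) = 1260 distinguishable arrangements.

1260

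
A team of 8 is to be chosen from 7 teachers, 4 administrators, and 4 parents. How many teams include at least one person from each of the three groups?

6104

With no constraint there are C(15,8) = 6435 possible selections.
Selections missing a whole group: no teachers → C(8,8) = 1; no administrators → C(11,8) = 165; no parents → C(11,8) = 165.
Add back selections omitting two groups (i.e. drawn from a single group): C(7,8) + C(4,8) + C(4,8) = 0.
By inclusion–exclusion: 6435 − 331 + 0 = 6104.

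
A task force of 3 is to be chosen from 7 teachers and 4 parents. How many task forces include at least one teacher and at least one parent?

126

Unrestricted: C(11,3) = 165 ways to pick any 3 of the 11.
Subtract selections that omit an entire group: no teachers → C(4,3) = 4; no parents → C(7,3) = 35.
Both groups omitted at once is impossible, so 165 − 39 = 126.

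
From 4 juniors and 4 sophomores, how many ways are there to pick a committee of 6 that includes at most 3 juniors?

22

Split by how many juniors are chosen (0 through 3).
Sum: C(4,0)·C(4,6) + C(4,1)·C(4,5) + C(4,2)·C(4,4) + C(4,3)·C(4,3) = 0 + 0 + 6 + 16 = 22.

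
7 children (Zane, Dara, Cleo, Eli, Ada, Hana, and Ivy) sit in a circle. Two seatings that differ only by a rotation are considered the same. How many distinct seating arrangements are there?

Around a circle, 7 distinct people have 7!/7 = (6)! = 720 rotationally distinct seatings.

720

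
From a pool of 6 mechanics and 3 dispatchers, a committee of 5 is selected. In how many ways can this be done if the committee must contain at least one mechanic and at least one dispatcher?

120

Total 5-person selections from all 9: C(9,5) = 126.
Subtract selections that omit an entire group: no mechanics → C(3,5) = 0; no dispatchers → C(6,5) = 6.
Both groups omitted at once is impossible, so 126 − 6 = 120.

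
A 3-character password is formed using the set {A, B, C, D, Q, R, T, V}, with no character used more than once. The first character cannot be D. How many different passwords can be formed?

294

The first character has 8−1 = 7 choices (anything except D).
The remaining 2 characters are filled from the other 7 symbols without repetition: 7 × 6 = 42.
Total: 7 × 42 = 294.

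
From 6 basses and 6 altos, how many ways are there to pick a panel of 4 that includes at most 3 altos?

Split by how many altos are chosen (0 through 3).
Sum: C(6,0)·C(6,4) + C(6,1)·C(6,3) + C(6,2)·C(6,2) + C(6,3)·C(6,1) = 15 + 120 + 225 + 120 = 480.

480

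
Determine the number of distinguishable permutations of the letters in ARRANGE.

1260

The 7 letters of ARRANGE have repeats: A appearing twice and R appearing twice.
The number of distinct arrangements is 7!/(2!·2!) = 5040/4 = 1260.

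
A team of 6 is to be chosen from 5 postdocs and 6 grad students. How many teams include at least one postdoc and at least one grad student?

461

Total 6-person selections from all 11: C(11,6) = 462.
Subtract selections that omit an entire group: no postdocs → C(6,6) = 1; no grad students → C(5,6) = 0.
Both groups omitted at once is impossible, so 462 − 1 = 461.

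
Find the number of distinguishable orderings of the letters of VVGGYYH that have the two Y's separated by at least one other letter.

There are 7!/(2!·2!·2!) = 630 arrangements of VVGGYYH in total.
If the two Y's are adjacent, glue them into one block, leaving 6 items to arrange: (6)!/(2!·2!) = 180 ways.
Subtracting, 630 − 180 = 450 arrangements keep the Y's apart.

450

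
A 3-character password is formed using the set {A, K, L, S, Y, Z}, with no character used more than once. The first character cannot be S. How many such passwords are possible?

The first character has 6−1 = 5 choices (anything except S).
The remaining 2 characters are filled from the other 5 symbols without repetition: 5 × 4 = 20.
Total: 5 × 20 = 100.

100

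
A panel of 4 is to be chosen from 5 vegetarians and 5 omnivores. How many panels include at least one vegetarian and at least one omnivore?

200

With no constraint there are C(10,4) = 210 possible selections.
Selections missing a whole group: no vegetarians → C(5,4) = 5; no omnivores → C(5,4) = 5.
Both groups omitted at once is impossible, so 210 − 10 = 200.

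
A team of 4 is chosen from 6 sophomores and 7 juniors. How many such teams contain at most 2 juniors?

470

Split by how many juniors are chosen (0 through 2).
Sum: C(7,0)·C(6,4) + C(7,1)·C(6,3) + C(7,2)·C(6,2) = 15 + 140 + 315 = 470.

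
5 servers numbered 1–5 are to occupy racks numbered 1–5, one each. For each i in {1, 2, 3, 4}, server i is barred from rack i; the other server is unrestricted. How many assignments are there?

53

Let Aᵢ (for 1 ≤ i ≤ 4) be the placements that put server i in its forbidden rack. Any j of these fix j positions, leaving (5−j)! ways to fill the rest, and there are C(4,j) ways to pick which j.
By inclusion–exclusion, the number of valid placements is Σ_{j=0}^{4} (−1)^j C(4,j)·(5−j)!.
Computing: 120 − 96 + 36 − 8 + 1 = 53.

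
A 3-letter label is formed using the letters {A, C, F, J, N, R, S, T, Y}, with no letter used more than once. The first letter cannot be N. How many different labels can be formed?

The first letter has 9−1 = 8 choices (anything except N).
The remaining 2 letters are filled from the other 8 symbols without repetition: 8 × 7 = 56.
Total: 8 × 56 = 448.

448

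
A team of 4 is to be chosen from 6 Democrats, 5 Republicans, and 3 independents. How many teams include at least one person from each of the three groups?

495

Unrestricted: C(14,4) = 1001 ways to pick any 4 of the 14.
Selections missing a whole group: no Democrats → C(8,4) = 70; no Republicans → C(9,4) = 126; no independents → C(11,4) = 330.
Add back selections omitting two groups (i.e. drawn from a single group): C(6,4) + C(5,4) + C(3,4) = 20.
By inclusion–exclusion: 1001 − 526 + 20 = 495.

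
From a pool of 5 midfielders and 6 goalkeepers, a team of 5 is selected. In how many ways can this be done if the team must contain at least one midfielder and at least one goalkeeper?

455

With no constraint there are C(11,5) = 462 possible selections.
Subtract selections that omit an entire group: no midfielders → C(6,5) = 6; no goalkeepers → C(5,5) = 1.
Both groups omitted at once is impossible, so 462 − 7 = 455.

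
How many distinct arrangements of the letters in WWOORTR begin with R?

Fix R in the first position and arrange the remaining 6 letters.
Those 6 letters have O appearing twice and W appearing twice, giving (6)!/(2!·2!) = 180.

180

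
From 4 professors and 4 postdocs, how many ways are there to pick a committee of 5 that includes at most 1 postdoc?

Split by how many postdocs are chosen (0 through 1).
Sum: C(4,0)·C(4,5) + C(4,1)·C(4,4) = 0 + 4 = 4.

4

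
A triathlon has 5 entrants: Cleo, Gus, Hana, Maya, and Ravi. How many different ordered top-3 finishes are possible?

60

This is an ordered selection of 3 from 5: P(5,3).
That gives 5 × 4 × 3 = 60.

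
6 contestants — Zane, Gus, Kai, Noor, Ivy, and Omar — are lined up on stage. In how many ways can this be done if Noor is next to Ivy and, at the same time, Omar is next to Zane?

Treat {Noor,Ivy} as one block (2 orders) and {Omar,Zane} as another (2 orders).
That leaves 4 units to arrange: 2 × 2 × 4! = 4 × 24 = 96.

96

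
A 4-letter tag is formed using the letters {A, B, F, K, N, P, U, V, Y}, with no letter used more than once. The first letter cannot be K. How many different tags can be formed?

The first letter has 9−1 = 8 choices (anything except K).
The remaining 3 letters are filled from the other 8 symbols without repetition: 8 × 7 × 6 = 336.
Total: 8 × 336 = 2688.

2688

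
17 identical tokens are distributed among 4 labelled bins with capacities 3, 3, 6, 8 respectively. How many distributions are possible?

20

By stars and bars, unrestricted non-negative solutions to x_1+…+x_4 = 17 number C(17+3,3) = 1140.
Subtract solutions that violate a single cap (substitute x_i' = x_i − (cap_i+1)): x_1 ≥ 4 gives C(16,3) = 560; x_2 ≥ 4 gives C(16,3) = 560; x_3 ≥ 7 gives C(13,3) = 286; x_4 ≥ 9 gives C(11,3) = 165. Together 1571.
Add back pairs where two caps are both exceeded: 220 + 84 + 35 + 84 + 35 + 4 = 462.
Subtract triples: 10 + 1 + 0 + 0 = 11.
By inclusion–exclusion the count is 1140 − 1571 + 462 − 11 = 20.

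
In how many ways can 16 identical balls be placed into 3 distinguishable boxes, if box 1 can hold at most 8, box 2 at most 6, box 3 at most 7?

21

Without the upper bounds there are C(18,2) = 153 ways to split 16 among 3 boxes.
Subtract solutions that violate a single cap (substitute x_i' = x_i − (cap_i+1)): x_1 ≥ 9 gives C(9,2) = 36; x_2 ≥ 7 gives C(11,2) = 55; x_3 ≥ 8 gives C(10,2) = 45. Together 136.
Add back pairs where two caps are both exceeded: 1 + 0 + 3 = 4.
By inclusion–exclusion the count is 153 − 136 + 4 = 21.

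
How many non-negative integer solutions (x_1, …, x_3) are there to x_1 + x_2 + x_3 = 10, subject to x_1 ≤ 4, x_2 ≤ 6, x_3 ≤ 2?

By stars and bars, unrestricted non-negative solutions to x_1+…+x_3 = 10 number C(10+2,2) = 66.
Subtract solutions that violate a single cap (substitute x_i' = x_i − (cap_i+1)): x_1 ≥ 5 gives C(7,2) = 21; x_2 ≥ 7 gives C(5,2) = 10; x_3 ≥ 3 gives C(9,2) = 36. Together 67.
Add back pairs where two caps are both exceeded: 0 + 6 + 1 = 7.
By inclusion–exclusion the count is 66 − 67 + 7 = 6.

6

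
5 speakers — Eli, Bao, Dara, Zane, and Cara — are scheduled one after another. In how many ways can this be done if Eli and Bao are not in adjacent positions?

There are 5! = 120 arrangements in all. If Eli and Bao are adjacent, merging them into one block gives 2·(4)! = 48 arrangements.
So 120 − 48 = 72 arrangements keep them apart.

72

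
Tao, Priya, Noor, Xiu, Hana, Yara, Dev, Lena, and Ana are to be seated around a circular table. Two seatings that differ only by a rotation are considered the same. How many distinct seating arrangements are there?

Around a circle, 9 distinct people have 9!/9 = (8)! = 40320 rotationally distinct seatings.

40320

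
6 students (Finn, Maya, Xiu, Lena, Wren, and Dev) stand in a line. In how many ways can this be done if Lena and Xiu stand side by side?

240

Place the 4 others and the Lena-Xiu pair as 5 objects in a line; the pair has 2 internal arrangements.
So the count is 2·(5)! = 240.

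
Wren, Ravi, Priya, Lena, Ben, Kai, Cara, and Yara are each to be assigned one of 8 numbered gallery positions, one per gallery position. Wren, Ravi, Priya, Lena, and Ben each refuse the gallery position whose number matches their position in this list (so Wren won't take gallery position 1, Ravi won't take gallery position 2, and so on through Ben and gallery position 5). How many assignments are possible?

21234

Let Aᵢ (for 1 ≤ i ≤ 5) be the placements that put person i in their forbidden gallery position. Any j of these fix j positions, leaving (8−j)! ways to fill the rest, and there are C(5,j) ways to pick which j.
By inclusion–exclusion, the number of valid placements is Σ_{j=0}^{5} (−1)^j C(5,j)·(8−j)!.
Computing: 40320 − 25200 + 7200 − 1200 + 120 − 6 = 21234.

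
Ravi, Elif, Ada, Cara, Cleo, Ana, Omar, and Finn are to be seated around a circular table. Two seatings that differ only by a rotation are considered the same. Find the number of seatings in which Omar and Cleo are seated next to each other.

Treat {Omar, Cleo} as one unit (2 internal orders) and seat the resulting 7 units around the table: (6)! circular arrangements.
So 2 × (6)! = 2 × 720 = 1440.

1440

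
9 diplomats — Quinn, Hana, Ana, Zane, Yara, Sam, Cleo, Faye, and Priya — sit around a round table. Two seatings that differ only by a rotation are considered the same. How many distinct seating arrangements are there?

40320

Seat Quinn anywhere (absorbing the rotational symmetry), then permute the other 8: (8)! = 40320.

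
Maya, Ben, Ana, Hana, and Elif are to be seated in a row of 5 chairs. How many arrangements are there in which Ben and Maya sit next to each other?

Treat {Ben, Maya} as a single unit. There are 4 units to order, and the pair itself can be ordered 2 ways.
That gives 2 × 4! = 2 × 24 = 48.

48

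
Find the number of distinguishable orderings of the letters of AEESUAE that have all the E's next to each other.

60

Treat the 3 copies of E as a single block. The multiset to arrange is then {EEE, A, A, S, U}, 5 items in all.
That gives (5)!/(2!) = 60 arrangements.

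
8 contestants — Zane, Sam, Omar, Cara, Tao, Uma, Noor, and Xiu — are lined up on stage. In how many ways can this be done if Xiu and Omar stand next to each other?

Place the 6 others and the Xiu-Omar pair as 7 objects in a line; the pair has 2 internal arrangements.
That gives 2 × 7! = 2 × 5040 = 10080.

10080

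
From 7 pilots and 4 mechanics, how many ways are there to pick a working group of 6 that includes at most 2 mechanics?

301

Split by how many mechanics are chosen (0 through 2).
Sum: C(4,0)·C(7,6) + C(4,1)·C(7,5) + C(4,2)·C(7,4) = 7 + 84 + 210 = 301.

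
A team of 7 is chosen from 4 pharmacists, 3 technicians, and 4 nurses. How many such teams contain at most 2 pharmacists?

Split by how many pharmacists are chosen (0 through 2).
Sum: C(4,0)·C(7,7) + C(4,1)·C(7,6) + C(4,2)·C(7,5) = 1 + 28 + 126 = 155.

155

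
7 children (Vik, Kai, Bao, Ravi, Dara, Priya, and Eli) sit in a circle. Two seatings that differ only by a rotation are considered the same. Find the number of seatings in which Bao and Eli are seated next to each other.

Treat {Bao, Eli} as one unit (2 internal orders) and seat the resulting 6 units around the table: (5)! circular arrangements.
So 2 × (5)! = 2 × 120 = 240.

240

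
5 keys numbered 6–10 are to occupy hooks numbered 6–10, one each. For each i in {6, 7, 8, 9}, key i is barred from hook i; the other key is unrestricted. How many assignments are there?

Let Aᵢ (for 6 ≤ i ≤ 9) be the placements that put key i in its forbidden hook. Any j of these fix j positions, leaving (5−j)! ways to fill the rest, and there are C(4,j) ways to pick which j.
By inclusion–exclusion, the number of valid placements is Σ_{j=0}^{4} (−1)^j C(4,j)·(5−j)!.
Computing: 120 − 96 + 36 − 8 + 1 = 53.

53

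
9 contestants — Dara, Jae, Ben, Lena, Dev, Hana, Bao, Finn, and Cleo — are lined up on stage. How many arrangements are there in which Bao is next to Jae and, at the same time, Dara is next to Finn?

20160

Treat {Bao,Jae} as one block (2 orders) and {Dara,Finn} as another (2 orders).
That leaves 7 units to arrange: 2 × 2 × 7! = 4 × 5040 = 20160.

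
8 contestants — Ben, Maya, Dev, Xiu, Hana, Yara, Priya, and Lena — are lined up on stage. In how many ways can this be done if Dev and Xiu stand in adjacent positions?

10080

Glue Dev and Xiu into one block (2 internal orders), leaving 7 units to arrange in a row.
So the count is 2·(7)! = 10080.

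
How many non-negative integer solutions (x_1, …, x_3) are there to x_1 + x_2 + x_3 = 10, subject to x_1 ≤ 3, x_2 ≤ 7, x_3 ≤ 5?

Ignoring the caps, the number of non-negative solutions to x_1+…+x_3 = 10 is C(12,2) = 66.
Subtract solutions that violate a single cap (substitute x_i' = x_i − (cap_i+1)): x_1 ≥ 4 gives C(8,2) = 28; x_2 ≥ 8 gives C(4,2) = 6; x_3 ≥ 6 gives C(6,2) = 15. Together 49.
Add back pairs where two caps are both exceeded: 0 + 1 + 0 = 1.
By inclusion–exclusion the count is 66 − 49 + 1 = 18.

18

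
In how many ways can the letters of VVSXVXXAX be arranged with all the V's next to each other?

210

Treat the 3 copies of V as a single block. The multiset to arrange is then {VVV, A, S, X, X, X, X}, 7 items in all.
That gives (7)!/(4!) = 210 arrangements.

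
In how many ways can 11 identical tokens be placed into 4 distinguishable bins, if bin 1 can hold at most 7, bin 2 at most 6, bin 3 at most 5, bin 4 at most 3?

By stars and bars, unrestricted non-negative solutions to x_1+…+x_4 = 11 number C(11+3,3) = 364.
Subtract solutions that violate a single cap (substitute x_i' = x_i − (cap_i+1)): x_1 ≥ 8 gives C(6,3) = 20; x_2 ≥ 7 gives C(7,3) = 35; x_3 ≥ 6 gives C(8,3) = 56; x_4 ≥ 4 gives C(10,3) = 120. Together 231.
Add back pairs where two caps are both exceeded: 0 + 0 + 0 + 0 + 1 + 4 = 5.
By inclusion–exclusion the count is 364 − 231 + 5 = 138.

138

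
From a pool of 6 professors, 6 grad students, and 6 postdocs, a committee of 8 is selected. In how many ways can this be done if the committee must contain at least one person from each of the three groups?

42273

With no constraint there are C(18,8) = 43758 possible selections.
Subtract selections that omit an entire group: no professors → C(12,8) = 495; no grad students → C(12,8) = 495; no postdocs → C(12,8) = 495.
Add back selections omitting two groups (i.e. drawn from a single group): C(6,8) + C(6,8) + C(6,8) = 0.
By inclusion–exclusion: 43758 − 1485 + 0 = 42273.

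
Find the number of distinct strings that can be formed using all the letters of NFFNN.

NFFNN has 5 letters with F appearing twice and N appearing 3 times.
The number of distinct arrangements is 5!/(3!·2!) = 120/12 = 10.

10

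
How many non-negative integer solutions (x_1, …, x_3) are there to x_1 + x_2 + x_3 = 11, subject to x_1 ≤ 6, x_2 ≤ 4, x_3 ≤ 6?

20

Without the upper bounds there are C(13,2) = 78 ways to split 11 among 3 variables.
Subtract solutions that violate a single cap (substitute x_i' = x_i − (cap_i+1)): x_1 ≥ 7 gives C(6,2) = 15; x_2 ≥ 5 gives C(8,2) = 28; x_3 ≥ 7 gives C(6,2) = 15. Together 58.
No two caps can be exceeded simultaneously, so the pair terms are all 0.
By inclusion–exclusion the count is 78 − 58 + 0 = 20.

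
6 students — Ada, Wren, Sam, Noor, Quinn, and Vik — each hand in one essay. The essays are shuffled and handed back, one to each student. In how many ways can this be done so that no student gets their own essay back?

265

Count assignments avoiding every fixed point. For any j of the 6 students fixed to their own essay, the other 6−j can be arranged in (6−j)! ways.
By inclusion–exclusion this is Σ_{j=0}^{6} (−1)^j C(6,j)·(6−j)!.
Computing: 720 − 720 + 360 − 120 + 30 − 6 + 1 = 265.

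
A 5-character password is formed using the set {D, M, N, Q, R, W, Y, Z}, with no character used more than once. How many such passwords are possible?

6720

This is a permutation of 5 out of 8: P(8,5) = 8!/3!.
8 × 7 × 6 × 5 × 4 = 6720.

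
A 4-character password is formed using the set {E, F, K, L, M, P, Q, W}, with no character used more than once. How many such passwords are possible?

1680

This is a permutation of 4 out of 8: P(8,4) = 8!/4!.
That product is 8 × 7 × 6 × 5 = 1680.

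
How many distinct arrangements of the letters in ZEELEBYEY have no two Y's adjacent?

5880

Total arrangements of ZEELEBYEY: 9!/(4!·2!) = 7560.
Arrangements with the Y's together: treat YY as one letter, giving (8)!/(4!) = 1680.
Subtracting, 7560 − 1680 = 5880 arrangements keep the Y's apart.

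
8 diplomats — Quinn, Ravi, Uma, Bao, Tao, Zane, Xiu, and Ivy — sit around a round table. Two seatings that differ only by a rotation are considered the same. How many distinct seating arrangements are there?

5040

Fix one person's seat to break rotational symmetry; the remaining 7 people can be arranged in (7)! = 5040 ways.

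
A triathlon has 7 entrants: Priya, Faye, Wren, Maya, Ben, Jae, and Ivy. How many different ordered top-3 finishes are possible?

210

There are 7 choices for 1st place, 6 for 2nd, and 5 for 3rd.
That gives 7 × 6 × 5 = 210.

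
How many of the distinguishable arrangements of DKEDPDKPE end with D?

Fix D in the last position and arrange the remaining 8 letters.
Those 8 letters have D appearing twice, E appearing twice, K appearing twice, and P appearing twice, giving (8)!/(2!·2!·2!·2!) = 2520.

2520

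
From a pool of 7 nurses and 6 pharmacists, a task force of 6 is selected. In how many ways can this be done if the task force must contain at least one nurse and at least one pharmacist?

1708

With no constraint there are C(13,6) = 1716 possible selections.
Subtract selections that omit an entire group: no nurses → C(6,6) = 1; no pharmacists → C(7,6) = 7.
Both groups omitted at once is impossible, so 1716 − 8 = 1708.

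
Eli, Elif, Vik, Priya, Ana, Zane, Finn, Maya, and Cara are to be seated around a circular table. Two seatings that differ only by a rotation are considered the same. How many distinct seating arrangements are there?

Around a circle, 9 distinct people have 9!/9 = (8)! = 40320 rotationally distinct seatings.

40320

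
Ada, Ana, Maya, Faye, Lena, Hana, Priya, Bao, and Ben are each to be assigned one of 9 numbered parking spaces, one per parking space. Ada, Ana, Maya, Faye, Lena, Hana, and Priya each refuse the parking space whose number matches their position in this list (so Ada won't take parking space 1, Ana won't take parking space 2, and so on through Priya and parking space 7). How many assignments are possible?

Let Aᵢ (for 1 ≤ i ≤ 7) be the placements that put person i in their forbidden parking space. Any j of these fix j positions, leaving (9−j)! ways to fill the rest, and there are C(7,j) ways to pick which j.
By inclusion–exclusion, the number of valid placements is Σ_{j=0}^{7} (−1)^j C(7,j)·(9−j)!.
Computing: 362880 − 282240 + 105840 − 25200 + 4200 − 504 + 42 − 2 = 165016.

165016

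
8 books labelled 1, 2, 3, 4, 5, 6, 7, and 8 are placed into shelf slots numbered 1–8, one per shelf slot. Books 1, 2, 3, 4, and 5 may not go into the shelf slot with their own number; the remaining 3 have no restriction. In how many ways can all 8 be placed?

21234

Let Aᵢ (for 1 ≤ i ≤ 5) be the placements that put book i in its forbidden shelf slot. Any j of these fix j positions, leaving (8−j)! ways to fill the rest, and there are C(5,j) ways to pick which j.
By inclusion–exclusion, the number of valid placements is Σ_{j=0}^{5} (−1)^j C(5,j)·(8−j)!.
Computing: 40320 − 25200 + 7200 − 1200 + 120 − 6 = 21234.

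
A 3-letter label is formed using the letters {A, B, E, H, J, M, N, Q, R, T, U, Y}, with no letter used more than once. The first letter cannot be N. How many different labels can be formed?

The first letter has 12−1 = 11 choices (anything except N).
The remaining 2 letters are filled from the other 11 symbols without repetition: 11 × 10 = 110.
Total: 11 × 110 = 1210.

1210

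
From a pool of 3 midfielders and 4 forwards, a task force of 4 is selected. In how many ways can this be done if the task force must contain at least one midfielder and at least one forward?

With no constraint there are C(7,4) = 35 possible selections.
Selections missing a whole group: no midfielders → C(4,4) = 1; no forwards → C(3,4) = 0.
Both groups omitted at once is impossible, so 35 − 1 = 34.

34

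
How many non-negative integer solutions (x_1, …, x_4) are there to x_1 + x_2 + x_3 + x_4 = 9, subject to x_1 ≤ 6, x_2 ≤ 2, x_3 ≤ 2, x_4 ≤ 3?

By stars and bars, unrestricted non-negative solutions to x_1+…+x_4 = 9 number C(9+3,3) = 220.
Subtract solutions that violate a single cap (substitute x_i' = x_i − (cap_i+1)): x_1 ≥ 7 gives C(5,3) = 10; x_2 ≥ 3 gives C(9,3) = 84; x_3 ≥ 3 gives C(9,3) = 84; x_4 ≥ 4 gives C(8,3) = 56. Together 234.
Add back pairs where two caps are both exceeded: 0 + 0 + 0 + 20 + 10 + 10 = 40.
By inclusion–exclusion the count is 220 − 234 + 40 = 26.

26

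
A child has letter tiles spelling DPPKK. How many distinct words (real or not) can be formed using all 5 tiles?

Letter multiplicities in DPPKK: D×1, K×2, P×2.
The number of distinct arrangements is 5!/(2!·2!) = 120/4 = 30.

30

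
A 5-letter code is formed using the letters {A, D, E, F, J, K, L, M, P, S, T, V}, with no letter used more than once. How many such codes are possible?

95040

This is a permutation of 5 out of 12: P(12,5) = 12!/7!.
That product is 12 × 11 × 10 × 9 × 8 = 95040.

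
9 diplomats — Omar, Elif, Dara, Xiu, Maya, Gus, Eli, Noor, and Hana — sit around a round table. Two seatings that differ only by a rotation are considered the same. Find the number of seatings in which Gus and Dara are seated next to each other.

Treat {Gus, Dara} as one unit (2 internal orders) and seat the resulting 8 units around the table: (7)! circular arrangements.
So 2 × (7)! = 2 × 5040 = 10080.

10080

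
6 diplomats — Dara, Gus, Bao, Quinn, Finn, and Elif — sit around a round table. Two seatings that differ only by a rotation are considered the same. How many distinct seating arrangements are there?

Fix one person's seat to break rotational symmetry; the remaining 5 people can be arranged in (5)! = 120 ways.

120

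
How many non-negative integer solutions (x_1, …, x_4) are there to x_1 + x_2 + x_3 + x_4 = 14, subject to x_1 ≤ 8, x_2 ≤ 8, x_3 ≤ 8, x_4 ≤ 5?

347

Without the upper bounds there are C(17,3) = 680 ways to split 14 among 4 variables.
Subtract solutions that violate a single cap (substitute x_i' = x_i − (cap_i+1)): x_1 ≥ 9 gives C(8,3) = 56; x_2 ≥ 9 gives C(8,3) = 56; x_3 ≥ 9 gives C(8,3) = 56; x_4 ≥ 6 gives C(11,3) = 165. Together 333.
No two caps can be exceeded simultaneously, so the pair terms are all 0.
By inclusion–exclusion the count is 680 − 333 + 0 = 347.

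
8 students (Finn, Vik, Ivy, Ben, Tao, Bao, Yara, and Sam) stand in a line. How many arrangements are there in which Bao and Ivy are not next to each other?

There are 8! = 40320 arrangements in all. If Bao and Ivy are adjacent, merging them into one block gives 2·(7)! = 10080 arrangements.
So 40320 − 10080 = 30240 arrangements keep them apart.

30240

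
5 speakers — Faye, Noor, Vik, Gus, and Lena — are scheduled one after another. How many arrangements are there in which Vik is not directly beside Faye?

72

Of the 5! = 120 arrangements, those with Vik and Faye adjacent number 2 × 4! = 48 (treat the pair as a block with 2 internal orders).
So 120 − 48 = 72 arrangements keep them apart.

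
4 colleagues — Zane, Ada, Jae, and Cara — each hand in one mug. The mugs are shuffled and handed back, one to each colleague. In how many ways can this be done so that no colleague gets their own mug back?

9

Let Aᵢ be the assignments in which colleague i gets their own mug. We want the size of the complement of A₁∪…∪A_4.
By inclusion–exclusion this is Σ_{j=0}^{4} (−1)^j C(4,j)·(4−j)!.
Computing: 24 − 24 + 12 − 4 + 1 = 9.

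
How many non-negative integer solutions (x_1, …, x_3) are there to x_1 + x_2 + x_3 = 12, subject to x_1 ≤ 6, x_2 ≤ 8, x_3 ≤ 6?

By stars and bars, unrestricted non-negative solutions to x_1+…+x_3 = 12 number C(12+2,2) = 91.
Subtract solutions that violate a single cap (substitute x_i' = x_i − (cap_i+1)): x_1 ≥ 7 gives C(7,2) = 21; x_2 ≥ 9 gives C(5,2) = 10; x_3 ≥ 7 gives C(7,2) = 21. Together 52.
No two caps can be exceeded simultaneously, so the pair terms are all 0.
By inclusion–exclusion the count is 91 − 52 + 0 = 39.

39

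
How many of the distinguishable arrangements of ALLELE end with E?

20

With the last slot taken by E, it remains to arrange the other 5 letters (ALLLE).
Those 5 letters have L appearing 3 times, giving (5)!/(3!) = 20.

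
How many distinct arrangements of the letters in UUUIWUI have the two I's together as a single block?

30

Treat the 2 copies of I as a single block. The multiset to arrange is then {II, U, U, U, U, W}, 6 items in all.
That gives (6)!/(4!) = 30 arrangements.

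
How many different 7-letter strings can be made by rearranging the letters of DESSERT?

DESSERT has 7 letters with E appearing twice and S appearing twice.
So there are 7! / (2!·2!) = 1260 distinguishable arrangements.

1260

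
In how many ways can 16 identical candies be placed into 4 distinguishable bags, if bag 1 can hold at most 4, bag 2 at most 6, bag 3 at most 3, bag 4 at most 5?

10

Ignoring the caps, the number of non-negative solutions to x_1+…+x_4 = 16 is C(19,3) = 969.
Subtract solutions that violate a single cap (substitute x_i' = x_i − (cap_i+1)): x_1 ≥ 5 gives C(14,3) = 364; x_2 ≥ 7 gives C(12,3) = 220; x_3 ≥ 4 gives C(15,3) = 455; x_4 ≥ 6 gives C(13,3) = 286. Together 1325.
Add back pairs where two caps are both exceeded: 35 + 120 + 56 + 56 + 20 + 84 = 371.
Subtract triples: 1 + 0 + 4 + 0 = 5.
By inclusion–exclusion the count is 969 − 1325 + 371 − 5 = 10.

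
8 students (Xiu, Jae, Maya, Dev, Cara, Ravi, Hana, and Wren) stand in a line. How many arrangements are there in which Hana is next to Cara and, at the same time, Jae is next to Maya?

2880

Treat {Hana,Cara} as one block (2 orders) and {Jae,Maya} as another (2 orders).
That leaves 6 units to arrange: 2 × 2 × 6! = 4 × 720 = 2880.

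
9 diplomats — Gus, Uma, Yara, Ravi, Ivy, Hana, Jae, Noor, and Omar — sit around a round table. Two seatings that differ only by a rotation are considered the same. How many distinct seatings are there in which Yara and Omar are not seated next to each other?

Without the restriction there are (8)! = 40320 seatings.
Seatings with Yara beside Omar: treat them as a block with 2 internal orders, giving 2 × (7)! = 10080.
Subtracting, 40320 − 10080 = 30240.

30240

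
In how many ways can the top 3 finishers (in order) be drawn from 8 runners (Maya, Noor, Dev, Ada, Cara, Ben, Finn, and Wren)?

336

There are 8 choices for 1st place, 7 for 2nd, and 6 for 3rd.
That gives 8 × 7 × 6 = 336.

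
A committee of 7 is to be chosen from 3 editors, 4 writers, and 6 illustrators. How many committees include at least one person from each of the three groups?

1559

Unrestricted: C(13,7) = 1716 ways to pick any 7 of the 13.
Subtract selections that omit an entire group: no editors → C(10,7) = 120; no writers → C(9,7) = 36; no illustrators → C(7,7) = 1.
Add back selections omitting two groups (i.e. drawn from a single group): C(3,7) + C(4,7) + C(6,7) = 0.
By inclusion–exclusion: 1716 − 157 + 0 = 1559.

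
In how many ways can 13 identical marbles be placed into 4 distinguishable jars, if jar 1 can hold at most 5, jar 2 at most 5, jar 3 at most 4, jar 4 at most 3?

Ignoring the caps, the number of non-negative solutions to x_1+…+x_4 = 13 is C(16,3) = 560.
Subtract solutions that violate a single cap (substitute x_i' = x_i − (cap_i+1)): x_1 ≥ 6 gives C(10,3) = 120; x_2 ≥ 6 gives C(10,3) = 120; x_3 ≥ 5 gives C(11,3) = 165; x_4 ≥ 4 gives C(12,3) = 220. Together 625.
Add back pairs where two caps are both exceeded: 4 + 10 + 20 + 10 + 20 + 35 = 99.
By inclusion–exclusion the count is 560 − 625 + 99 = 34.

34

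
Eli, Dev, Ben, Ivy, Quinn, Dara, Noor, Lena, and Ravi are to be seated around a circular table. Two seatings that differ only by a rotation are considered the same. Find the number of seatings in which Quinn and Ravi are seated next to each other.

Glue Quinn and Ravi into a block (2 internal orders). Seating 8 units around a circle gives (7)! arrangements.
So 2 × (7)! = 2 × 5040 = 10080.

10080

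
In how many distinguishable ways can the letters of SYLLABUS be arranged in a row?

Letter multiplicities in SYLLABUS: A×1, B×1, L×2, S×2, U×1, Y×1.
Dividing 8! = 40320 by 2!·2! = 4 for the repeated letters gives 10080.

10080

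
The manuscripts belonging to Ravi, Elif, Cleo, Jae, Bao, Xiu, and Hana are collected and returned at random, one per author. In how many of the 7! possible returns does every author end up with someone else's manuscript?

1854

This is the derangement count D_7: permutations of 7 items with no fixed point.
By inclusion–exclusion this is Σ_{j=0}^{7} (−1)^j C(7,j)·(7−j)!.
Computing: 5040 − 5040 + 2520 − 840 + 210 − 42 + 7 − 1 = 1854.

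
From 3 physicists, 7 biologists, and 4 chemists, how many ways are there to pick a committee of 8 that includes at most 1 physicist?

Split by how many physicists are chosen (0 through 1).
Sum: C(3,0)·C(11,8) + C(3,1)·C(11,7) = 165 + 990 = 1155.

1155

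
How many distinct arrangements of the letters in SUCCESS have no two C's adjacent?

There are 7!/(3!·2!) = 420 arrangements of SUCCESS in total.
Arrangements with the C's together: treat CC as one letter, giving (6)!/(3!) = 120.
Hence 420 − 120 = 300.

300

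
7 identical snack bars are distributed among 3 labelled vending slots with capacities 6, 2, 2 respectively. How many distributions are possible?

8

By stars and bars, unrestricted non-negative solutions to x_1+…+x_3 = 7 number C(7+2,2) = 36.
Subtract solutions that violate a single cap (substitute x_i' = x_i − (cap_i+1)): x_1 ≥ 7 gives C(2,2) = 1; x_2 ≥ 3 gives C(6,2) = 15; x_3 ≥ 3 gives C(6,2) = 15. Together 31.
Add back pairs where two caps are both exceeded: 0 + 0 + 3 = 3.
By inclusion–exclusion the count is 36 − 31 + 3 = 8.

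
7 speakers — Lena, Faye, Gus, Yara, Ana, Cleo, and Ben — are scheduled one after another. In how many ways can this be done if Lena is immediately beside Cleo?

1440

Glue Lena and Cleo into one block (2 internal orders), leaving 6 units to arrange in a row.
That gives 2 × 6! = 2 × 720 = 1440.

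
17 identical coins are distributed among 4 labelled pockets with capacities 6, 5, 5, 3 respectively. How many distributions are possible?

10

By stars and bars, unrestricted non-negative solutions to x_1+…+x_4 = 17 number C(17+3,3) = 1140.
Subtract solutions that violate a single cap (substitute x_i' = x_i − (cap_i+1)): x_1 ≥ 7 gives C(13,3) = 286; x_2 ≥ 6 gives C(14,3) = 364; x_3 ≥ 6 gives C(14,3) = 364; x_4 ≥ 4 gives C(16,3) = 560. Together 1574.
Add back pairs where two caps are both exceeded: 35 + 35 + 84 + 56 + 120 + 120 = 450.
Subtract triples: 0 + 1 + 1 + 4 = 6.
By inclusion–exclusion the count is 1140 − 1574 + 450 − 6 = 10.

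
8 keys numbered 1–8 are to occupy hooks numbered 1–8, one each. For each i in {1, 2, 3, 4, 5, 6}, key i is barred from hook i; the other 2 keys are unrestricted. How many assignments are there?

18806

Let Aᵢ (for 1 ≤ i ≤ 6) be the placements that put key i in its forbidden hook. Any j of these fix j positions, leaving (8−j)! ways to fill the rest, and there are C(6,j) ways to pick which j.
By inclusion–exclusion, the number of valid placements is Σ_{j=0}^{6} (−1)^j C(6,j)·(8−j)!.
Computing: 40320 − 30240 + 10800 − 2400 + 360 − 36 + 2 = 18806.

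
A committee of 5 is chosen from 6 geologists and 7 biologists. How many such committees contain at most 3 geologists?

1176

Split by how many geologists are chosen (0 through 3).
Sum: C(6,0)·C(7,5) + C(6,1)·C(7,4) + C(6,2)·C(7,3) + C(6,3)·C(7,2) = 21 + 210 + 525 + 420 = 1176.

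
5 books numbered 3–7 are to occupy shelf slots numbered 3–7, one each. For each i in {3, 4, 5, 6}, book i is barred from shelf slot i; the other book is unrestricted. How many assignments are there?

Let Aᵢ (for 3 ≤ i ≤ 6) be the placements that put book i in its forbidden shelf slot. Any j of these fix j positions, leaving (5−j)! ways to fill the rest, and there are C(4,j) ways to pick which j.
By inclusion–exclusion, the number of valid placements is Σ_{j=0}^{4} (−1)^j C(4,j)·(5−j)!.
Computing: 120 − 96 + 36 − 8 + 1 = 53.

53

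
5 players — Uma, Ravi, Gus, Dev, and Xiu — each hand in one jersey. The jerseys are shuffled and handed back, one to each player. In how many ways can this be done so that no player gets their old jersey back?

44

Let Aᵢ be the assignments in which player i gets their old jersey. We want the size of the complement of A₁∪…∪A_5.
By inclusion–exclusion this is Σ_{j=0}^{5} (−1)^j C(5,j)·(5−j)!.
Computing: 120 − 120 + 60 − 20 + 5 − 1 = 44.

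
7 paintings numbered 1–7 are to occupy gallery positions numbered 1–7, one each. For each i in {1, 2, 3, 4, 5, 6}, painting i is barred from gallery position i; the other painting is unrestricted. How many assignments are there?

Let Aᵢ (for 1 ≤ i ≤ 6) be the placements that put painting i in its forbidden gallery position. Any j of these fix j positions, leaving (7−j)! ways to fill the rest, and there are C(6,j) ways to pick which j.
By inclusion–exclusion, the number of valid placements is Σ_{j=0}^{6} (−1)^j C(6,j)·(7−j)!.
Computing: 5040 − 4320 + 1800 − 480 + 90 − 12 + 1 = 2119.

2119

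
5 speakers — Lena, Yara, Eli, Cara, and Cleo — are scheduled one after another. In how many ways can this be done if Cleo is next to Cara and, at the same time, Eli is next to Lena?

Treat {Cleo,Cara} as one block (2 orders) and {Eli,Lena} as another (2 orders).
That leaves 3 units to arrange: 2 × 2 × 3! = 4 × 6 = 24.

24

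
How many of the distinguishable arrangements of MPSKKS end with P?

With the last slot taken by P, it remains to arrange the other 5 letters (MSKKS).
Those 5 letters have K appearing twice and S appearing twice, giving (5)!/(2!·2!) = 30.

30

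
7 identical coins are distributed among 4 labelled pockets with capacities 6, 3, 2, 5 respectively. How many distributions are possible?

61

Ignoring the caps, the number of non-negative solutions to x_1+…+x_4 = 7 is C(10,3) = 120.
Subtract solutions that violate a single cap (substitute x_i' = x_i − (cap_i+1)): x_1 ≥ 7 gives C(3,3) = 1; x_2 ≥ 4 gives C(6,3) = 20; x_3 ≥ 3 gives C(7,3) = 35; x_4 ≥ 6 gives C(4,3) = 4. Together 60.
Add back pairs where two caps are both exceeded: 0 + 0 + 0 + 1 + 0 + 0 = 1.
By inclusion–exclusion the count is 120 − 60 + 1 = 61.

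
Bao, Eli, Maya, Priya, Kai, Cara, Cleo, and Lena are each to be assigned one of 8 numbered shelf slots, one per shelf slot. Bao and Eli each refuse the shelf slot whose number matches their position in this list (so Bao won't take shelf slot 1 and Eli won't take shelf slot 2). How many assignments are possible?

30960

Let Aᵢ (for i ∈ {1, 2}) be the placements that put person i in their forbidden shelf slot. Any j of these fix j positions, leaving (8−j)! ways to fill the rest, and there are C(2,j) ways to pick which j.
By inclusion–exclusion, the number of valid placements is Σ_{j=0}^{2} (−1)^j C(2,j)·(8−j)!.
Computing: 40320 − 10080 + 720 = 30960.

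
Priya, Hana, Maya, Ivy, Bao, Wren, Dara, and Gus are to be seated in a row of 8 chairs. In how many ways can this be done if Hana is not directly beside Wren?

30240

There are 8! = 40320 arrangements in all. If Hana and Wren are adjacent, merging them into one block gives 2·(7)! = 10080 arrangements.
So 40320 − 10080 = 30240 arrangements keep them apart.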